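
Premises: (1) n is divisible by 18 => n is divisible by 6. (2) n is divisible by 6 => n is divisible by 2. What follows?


Hypothetical syllogism: from (P → Q) and (Q → R), infer (P → R).
Chain the two implications through the shared middle term 'n is divisible by 6'.

n is divisible by 18 => n is divisible by 2


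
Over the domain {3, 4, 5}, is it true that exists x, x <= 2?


Evaluate the predicate on each element: 3:False, 4:False, 5:False.
No element satisfies the predicate.

False


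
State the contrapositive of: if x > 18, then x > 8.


The contrapositive of (P → Q) is (¬Q → ¬P); it is logically equivalent to the original.
Here P = 'x > 18' and Q = 'x > 8'.

If not (x > 8), then not (x > 18).


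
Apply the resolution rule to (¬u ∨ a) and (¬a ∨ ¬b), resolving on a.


The clauses contain complementary literals a and ¬a.
Resolution eliminates this pair and disjoins the remaining literals (merging duplicates).

(¬u ∨ ¬b)


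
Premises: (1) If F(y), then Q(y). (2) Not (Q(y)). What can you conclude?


Modus tollens: from (P → Q) and ¬Q, infer ¬P.
Q = 'Q(y)' is denied; since P → Q, P must also fail.

Not (F(y)).


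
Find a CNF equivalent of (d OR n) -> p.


Step 1: Rewrite as ¬(d ∨ n) ∨ p = (¬d ∧ ¬n) ∨ p.
Step 2: Distribute ∨ over ∧.

((NOT d) OR p) AND ((NOT n) OR p)


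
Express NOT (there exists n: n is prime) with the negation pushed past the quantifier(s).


¬(for all x: φ) = there exists x: ¬φ, and ¬(there exists x: φ) = for all x: ¬φ.
Apply to the existential statement.

for all n: NOT(n is prime)


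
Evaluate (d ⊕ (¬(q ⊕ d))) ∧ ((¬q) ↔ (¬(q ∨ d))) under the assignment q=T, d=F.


Substitute q=T, d=F:
q ⊕ d = T ⊕ F = T
¬(q ⊕ d) = F
d ⊕ (¬(q ⊕ d)) = F ⊕ F = F
¬q = F
q ∨ d = T ∨ F = T
¬(q ∨ d) = F
(¬q) ↔ (¬(q ∨ d)) = F ↔ F = T
(d ⊕ (¬(q ⊕ d))) ∧ ((¬q) ↔ (¬(q ∨ d))) = F ∧ T = F

F


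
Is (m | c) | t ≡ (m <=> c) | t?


Compare truth tables:
c | m | t | φ | ψ
-----------------
False | False | False | False | True
True | False | False | True | False
False | True | False | True | False
True | True | False | True | True
False | False | True | True | True
True | False | True | True | True
False | True | True | True | True
True | True | True | True | True
They differ at row 1 (c=False, m=False, t=False): φ=False but ψ=True.

No, they are not logically equivalent.


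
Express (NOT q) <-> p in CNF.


Step 1: Rewrite (¬q) ↔ p as ((¬q) → p) ∧ (p → (¬q)).
Step 2: Rewrite each implication as a disjunction.
Step 3: Eliminate any double negations (¬¬X = X).

(q OR p) AND ((NOT p) OR (NOT q))


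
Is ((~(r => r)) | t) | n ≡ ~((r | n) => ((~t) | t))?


Compare truth tables:
n | r | t | φ | ψ
-----------------
False | False | False | False | False
True | False | False | True | False
False | True | False | False | False
True | True | False | True | False
False | False | True | True | False
True | False | True | True | False
False | True | True | True | False
True | True | True | True | False
They differ at row 2 (n=True, r=False, t=False): φ=True but ψ=False.

No, they are not logically equivalent.


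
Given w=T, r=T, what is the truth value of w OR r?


Disjunction is false only when both operands are false.
Substitute: w=T, r=T.
T OR T evaluates to T.

T


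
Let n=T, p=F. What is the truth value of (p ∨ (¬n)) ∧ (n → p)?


Substitute n=T, p=F:
¬n = F
p ∨ (¬n) = F ∨ F = F
n → p = T → F = F
(p ∨ (¬n)) ∧ (n → p) = F ∧ F = F

F


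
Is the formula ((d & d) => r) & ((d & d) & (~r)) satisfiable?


Check all 4 assignments over {d, r}:
d | r | φ
---------
False | False | False
True | False | False
False | True | False
True | True | False
No assignment makes the formula true.

Unsatisfiable.


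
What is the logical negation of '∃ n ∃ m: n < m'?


Negation flips each quantifier (∀↔∃) and negates the inner predicate.
¬(∃ n ∃ m: φ) = ∀ n ∀ m: ¬φ.

∀ n ∀ m: ¬(n < m)


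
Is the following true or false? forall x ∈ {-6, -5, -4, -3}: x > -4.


Evaluate the predicate on each element: -6:False, -5:False, -4:False, -3:True.
Counterexample x = -6 fails the predicate.

False


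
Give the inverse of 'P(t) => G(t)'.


The inverse of (P → Q) is (¬P → ¬Q). It is equivalent to the converse, not to the original.
Here P = 'P(t)' and Q = 'G(t)'.

If not (P(t)), then not (G(t)).


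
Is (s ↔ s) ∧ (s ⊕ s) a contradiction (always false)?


Truth table over {s}:
s | φ
-----
F | F
T | F
Every row is false.

Yes, it is a contradiction.


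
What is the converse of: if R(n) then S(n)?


The converse of (P → Q) is (Q → P). It is not in general equivalent to the original.
Here P = 'R(n)' and Q = 'S(n)'.

If S(n), then R(n).


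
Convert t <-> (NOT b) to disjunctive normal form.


Step 1: t ↔ (¬b) is true exactly when both agree: (t ∧ (¬b)) ∨ (¬t ∧ ¬(¬b)).
Step 2: Eliminate any double negations (¬¬X = X).

(t AND (NOT b)) OR ((NOT t) AND b)


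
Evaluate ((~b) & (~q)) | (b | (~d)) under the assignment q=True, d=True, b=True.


Substitute q=True, d=True, b=True:
~b = False
~q = False
(~b) & (~q) = False & False = False
~d = False
b | (~d) = True | False = True
((~b) & (~q)) | (b | (~d)) = False | True = True

True


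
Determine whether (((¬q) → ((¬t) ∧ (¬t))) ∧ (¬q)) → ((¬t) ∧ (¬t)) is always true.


Build the truth table over {q, t}:
q | t | φ
---------
F | F | T
T | F | T
F | T | T
T | T | T
Every row evaluates to true.

Yes, it is a tautology.


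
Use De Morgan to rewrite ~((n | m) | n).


De Morgan: the negation of a disjunction is the conjunction of the negations.
Distribute ~ across |, flipping it to &, and negate each literal.

((~n) & (~m)) & (~n)


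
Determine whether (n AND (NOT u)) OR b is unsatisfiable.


Truth table over {b, n, u}:
b | n | u | φ
-------------
F | F | F | F
T | F | F | T
F | T | F | T
T | T | F | T
F | F | T | F
T | F | T | T
F | T | T | F
T | T | T | T
Satisfying assignment at row 2: b=T, n=F, u=F gives T.

No, it is not a contradiction.


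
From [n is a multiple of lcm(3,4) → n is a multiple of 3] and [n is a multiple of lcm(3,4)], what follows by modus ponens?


Modus ponens: from (P → Q) and P, infer Q.
P = 'n is a multiple of lcm(3,4)' is asserted, and P → Q holds, so Q follows.

n is a multiple of 3.


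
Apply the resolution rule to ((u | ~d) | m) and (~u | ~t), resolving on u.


The clauses contain complementary literals u and ~u.
Resolution eliminates this pair and disjoins the remaining literals (merging duplicates).

((m | ~d) | ~t)


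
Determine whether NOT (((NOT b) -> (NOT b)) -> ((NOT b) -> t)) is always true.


Build the truth table over {b, t}:
b | t | φ
---------
F | F | T
T | F | F
F | T | F
T | T | F
Counterexample at row 2: with b=T, t=F, the formula is F.

No, it is not a tautology.


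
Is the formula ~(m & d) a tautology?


Build the truth table over {d, m}:
d | m | φ
---------
False | False | True
True | False | True
False | True | True
True | True | False
Counterexample at row 4: with d=True, m=True, the formula is False.

No, it is not a tautology.


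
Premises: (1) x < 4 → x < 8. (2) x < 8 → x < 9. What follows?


Hypothetical syllogism: from (P → Q) and (Q → R), infer (P → R).
Chain the two implications through the shared middle term 'x < 8'.

x < 4 → x < 9


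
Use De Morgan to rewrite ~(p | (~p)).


De Morgan: the negation of a disjunction is the conjunction of the negations.
Distribute ~ across |, flipping it to &, and negate each literal.

(~p) & p


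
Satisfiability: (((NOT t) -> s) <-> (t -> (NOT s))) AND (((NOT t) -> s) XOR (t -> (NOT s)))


Check all 4 assignments over {s, t}:
s | t | φ
---------
F | F | F
T | F | F
F | T | F
T | T | F
No assignment makes the formula true.

Unsatisfiable.


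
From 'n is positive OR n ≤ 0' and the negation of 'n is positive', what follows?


Disjunctive syllogism: from (P ∨ Q) and ¬P, infer Q.
One disjunct, 'n is positive', is ruled out; the other must hold.

n ≤ 0


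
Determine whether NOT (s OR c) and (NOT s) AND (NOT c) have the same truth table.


Compare truth tables:
c | s | φ | ψ
-------------
F | F | T | T
T | F | F | F
F | T | F | F
T | T | F | F
The columns φ and ψ agree on every row.

Yes, they are logically equivalent.


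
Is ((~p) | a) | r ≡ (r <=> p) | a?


Compare truth tables:
a | p | r | φ | ψ
-----------------
False | False | False | True | True
True | False | False | True | True
False | True | False | False | False
True | True | False | True | True
False | False | True | True | False
True | False | True | True | True
False | True | True | True | True
True | True | True | True | True
They differ at row 5 (a=False, p=False, r=True): φ=True but ψ=False.

No, they are not logically equivalent.


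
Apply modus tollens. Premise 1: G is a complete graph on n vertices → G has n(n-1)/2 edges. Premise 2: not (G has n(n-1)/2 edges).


Modus tollens: from (P → Q) and ¬Q, infer ¬P.
Q = 'G has n(n-1)/2 edges' is denied; since P → Q, P must also fail.

Not (G is a complete graph on n vertices).


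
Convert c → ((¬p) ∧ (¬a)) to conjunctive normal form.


Step 1: Rewrite c → ((¬p) ∧ (¬a)) as ¬c ∨ ((¬p) ∧ (¬a)).
Step 2: Distribute ∨ over ∧.

((¬c) ∨ (¬p)) ∧ ((¬c) ∨ (¬a))


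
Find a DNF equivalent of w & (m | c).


Step 1: Distribute ∧ over ∨: w ∧ (m ∨ c) = (w ∧ m) ∨ (w ∧ c).

(w & m) | (w & c)


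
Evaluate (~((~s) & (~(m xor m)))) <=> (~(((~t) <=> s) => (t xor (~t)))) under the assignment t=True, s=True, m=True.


Substitute t=True, s=True, m=True:
… (earlier sub-steps elided)
~(m xor m) = True
(~s) & (~(m xor m)) = False & True = False
~((~s) & (~(m xor m))) = True
~t = False
(~t) <=> s = False <=> True = False
~t = False
t xor (~t) = True xor False = True
((~t) <=> s) => (t xor (~t)) = False => True = True
~(((~t) <=> s) => (t xor (~t))) = False
(~((~s) & (~(m xor m)))) <=> (~(((~t) <=> s) => (t xor (~t)))) = True <=> False = False

False


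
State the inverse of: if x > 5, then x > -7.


The inverse of (P → Q) is (¬P → ¬Q). It is equivalent to the converse, not to the original.
Here P = 'x > 5' and Q = 'x > -7'.

If not (x > 5), then not (x > -7).


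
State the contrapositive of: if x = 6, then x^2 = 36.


The contrapositive of (P → Q) is (¬Q → ¬P); it is logically equivalent to the original.
Here P = 'x = 6' and Q = 'x^2 = 36'.

If not (x^2 = 36), then not (x = 6).


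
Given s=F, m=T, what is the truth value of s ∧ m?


Conjunction is true only when both operands are true.
Substitute: s=F, m=T.
F ∧ T evaluates to F.

F


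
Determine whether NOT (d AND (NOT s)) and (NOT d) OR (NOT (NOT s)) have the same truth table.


Compare truth tables:
d | s | φ | ψ
-------------
F | F | T | T
T | F | F | F
F | T | T | T
T | T | T | T
The columns φ and ψ agree on every row.

Yes, they are logically equivalent.


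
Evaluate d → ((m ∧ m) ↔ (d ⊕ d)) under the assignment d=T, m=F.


Substitute d=T, m=F:
m ∧ m = F ∧ F = F
d ⊕ d = T ⊕ T = F
(m ∧ m) ↔ (d ⊕ d) = F ↔ F = T
d → ((m ∧ m) ↔ (d ⊕ d)) = T → T = T

T


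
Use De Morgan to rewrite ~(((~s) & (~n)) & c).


De Morgan: the negation of a conjunction is the disjunction of the negations.
Distribute ~ across &, flipping it to |, and negate each literal.

(s | n) | (~c)


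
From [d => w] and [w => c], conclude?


Hypothetical syllogism: from (P → Q) and (Q → R), infer (P → R).
Chain the two implications through the shared middle term 'w'.

d => c


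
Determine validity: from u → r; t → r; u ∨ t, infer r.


This matches the form of proof by cases: the conclusion follows in every model of the premises.

Valid.


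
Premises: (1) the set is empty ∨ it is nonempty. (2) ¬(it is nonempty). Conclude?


Disjunctive syllogism: from (P ∨ Q) and ¬P, infer Q.
One disjunct, 'it is nonempty', is ruled out; the other must hold.

the set is empty


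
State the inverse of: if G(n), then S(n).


The inverse of (P → Q) is (¬P → ¬Q). It is equivalent to the converse, not to the original.
Here P = 'G(n)' and Q = 'S(n)'.

If not (G(n)), then not (S(n)).


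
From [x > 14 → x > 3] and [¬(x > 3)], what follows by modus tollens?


Modus tollens: from (P → Q) and ¬Q, infer ¬P.
Q = 'x > 3' is denied; since P → Q, P must also fail.

Not (x > 14).


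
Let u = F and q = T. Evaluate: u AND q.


Conjunction is true only when both operands are true.
Substitute: u=F, q=T.
F AND T evaluates to F.

F


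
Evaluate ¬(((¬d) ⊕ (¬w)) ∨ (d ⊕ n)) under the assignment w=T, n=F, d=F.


Substitute w=T, n=F, d=F:
¬d = T
¬w = F
(¬d) ⊕ (¬w) = T ⊕ F = T
d ⊕ n = F ⊕ F = F
((¬d) ⊕ (¬w)) ∨ (d ⊕ n) = T ∨ F = T
¬(((¬d) ⊕ (¬w)) ∨ (d ⊕ n)) = F

F


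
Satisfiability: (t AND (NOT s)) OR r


Search for a satisfying assignment over {r, s, t}.
Try r=T, s=F, t=F: the formula evaluates to T.
A satisfying assignment exists.

Satisfiable.


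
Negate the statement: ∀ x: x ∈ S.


¬(∀ x: φ) = ∃ x: ¬φ, and ¬(∃ x: φ) = ∀ x: ¬φ.
Apply to the universal statement.

∃ x: ¬(x ∈ S)


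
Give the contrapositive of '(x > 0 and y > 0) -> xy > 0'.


The contrapositive of (P → Q) is (¬Q → ¬P); it is logically equivalent to the original.
Here P = '(x > 0 and y > 0)' and Q = 'xy > 0'.

If not (xy > 0), then not ((x > 0 and y > 0)).


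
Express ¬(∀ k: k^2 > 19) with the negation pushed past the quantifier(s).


¬(∀ x: φ) = ∃ x: ¬φ, and ¬(∃ x: φ) = ∀ x: ¬φ.
Apply to the universal statement.

∃ k: ¬(k^2 > 19)


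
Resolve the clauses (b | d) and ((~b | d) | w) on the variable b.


The clauses contain complementary literals b and ~b.
Resolution eliminates this pair and disjoins the remaining literals (merging duplicates).

(d | w)


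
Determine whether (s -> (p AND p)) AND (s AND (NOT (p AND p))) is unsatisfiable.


Truth table over {p, s}:
p | s | φ
---------
F | F | F
T | F | F
F | T | F
T | T | F
Every row is false.

Yes, it is a contradiction.


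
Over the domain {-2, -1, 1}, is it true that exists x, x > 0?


Evaluate the predicate on each element: -2:False, -1:False, 1:True.
Witness x = 1 satisfies the predicate.

True


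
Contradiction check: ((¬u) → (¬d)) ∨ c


Truth table over {c, d, u}:
c | d | u | φ
-------------
F | F | F | T
T | F | F | T
F | T | F | F
T | T | F | T
F | F | T | T
T | F | T | T
F | T | T | T
T | T | T | T
Satisfying assignment at row 1: c=F, d=F, u=F gives T.

No, it is not a contradiction.


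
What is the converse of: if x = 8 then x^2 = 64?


The converse of (P → Q) is (Q → P). It is not in general equivalent to the original.
Here P = 'x = 8' and Q = 'x^2 = 64'.

If x^2 = 64, then x = 8.


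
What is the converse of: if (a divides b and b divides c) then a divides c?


The converse of (P → Q) is (Q → P). It is not in general equivalent to the original.
Here P = '(a divides b and b divides c)' and Q = 'a divides c'.

If a divides c, then (a divides b and b divides c).


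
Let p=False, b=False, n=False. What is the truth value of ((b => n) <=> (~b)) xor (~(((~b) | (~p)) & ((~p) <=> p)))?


Substitute p=False, b=False, n=False:
… (earlier sub-steps elided)
~b = True
(b => n) <=> (~b) = True <=> True = True
~b = True
~p = True
(~b) | (~p) = True | True = True
~p = True
(~p) <=> p = True <=> False = False
((~b) | (~p)) & ((~p) <=> p) = True & False = False
~(((~b) | (~p)) & ((~p) <=> p)) = True
((b => n) <=> (~b)) xor (~(((~b) | (~p)) & ((~p) <=> p))) = True xor True = False

False


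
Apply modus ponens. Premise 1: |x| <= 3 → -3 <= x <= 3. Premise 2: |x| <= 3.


Modus ponens: from (P → Q) and P, infer Q.
P = '|x| <= 3' is asserted, and P → Q holds, so Q follows.

-3 <= x <= 3.


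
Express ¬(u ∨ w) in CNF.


Step 1: Apply De Morgan: ¬(u ∨ w) = ¬u ∧ ¬w.

(¬u) ∧ (¬w)


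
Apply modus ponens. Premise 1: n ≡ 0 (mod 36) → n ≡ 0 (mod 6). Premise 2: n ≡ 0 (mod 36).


Modus ponens: from (P → Q) and P, infer Q.
P = 'n ≡ 0 (mod 36)' is asserted, and P → Q holds, so Q follows.

n ≡ 0 (mod 6).


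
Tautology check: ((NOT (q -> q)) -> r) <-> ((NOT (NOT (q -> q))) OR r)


Build the truth table over {q, r}:
q | r | φ
---------
F | F | T
T | F | T
F | T | T
T | T | T
Every row evaluates to true.

Yes, it is a tautology.


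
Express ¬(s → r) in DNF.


Step 1: Rewrite implication then negate: ¬(¬s ∨ r) = s ∧ ¬r.

s ∧ (¬r)


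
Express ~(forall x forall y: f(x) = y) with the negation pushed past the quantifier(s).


Negation flips each quantifier (∀↔∃) and negates the inner predicate.
¬(forall x forall y: φ) = exists x exists y: ¬φ.

exists x exists y: ~(f(x) = y)


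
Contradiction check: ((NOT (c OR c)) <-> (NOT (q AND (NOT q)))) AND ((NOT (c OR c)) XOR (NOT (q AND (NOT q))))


Truth table over {c, q}:
c | q | φ
---------
F | F | F
T | F | F
F | T | F
T | T | F
Every row is false.

Yes, it is a contradiction.


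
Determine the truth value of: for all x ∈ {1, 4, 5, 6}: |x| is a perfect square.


Evaluate the predicate on each element: 1:T, 4:T, 5:F, 6:F.
Counterexample x = 5 fails the predicate.

F


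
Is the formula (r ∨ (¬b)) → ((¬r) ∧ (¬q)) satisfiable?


Search for a satisfying assignment over {b, q, r}.
Try b=F, q=F, r=F: the formula evaluates to T.
A satisfying assignment exists.

Satisfiable.


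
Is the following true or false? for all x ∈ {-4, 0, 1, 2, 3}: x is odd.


Evaluate the predicate on each element: -4:F, 0:F, 1:T, 2:F, 3:T.
Counterexample x = -4 fails the predicate.

F


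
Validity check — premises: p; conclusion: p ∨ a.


This matches the form of disjunction introduction: the conclusion follows in every model of the premises.

Valid.


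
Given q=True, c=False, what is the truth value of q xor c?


Exclusive or is true when exactly one operand is true.
Substitute: q=True, c=False.
True xor False evaluates to True.

True


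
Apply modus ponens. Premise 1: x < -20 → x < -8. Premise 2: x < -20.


Modus ponens: from (P → Q) and P, infer Q.
P = 'x < -20' is asserted, and P → Q holds, so Q follows.

x < -8.


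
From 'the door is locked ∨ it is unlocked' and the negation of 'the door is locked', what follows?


Disjunctive syllogism: from (P ∨ Q) and ¬P, infer Q.
One disjunct, 'the door is locked', is ruled out; the other must hold.

it is unlocked


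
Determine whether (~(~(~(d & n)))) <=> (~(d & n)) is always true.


Build the truth table over {d, n}:
d | n | φ
---------
False | False | True
True | False | True
False | True | True
True | True | True
Every row evaluates to true.

Yes, it is a tautology.


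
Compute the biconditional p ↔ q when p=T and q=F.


Biconditional is true when both operands have the same truth value.
Substitute: p=T, q=F.
T ↔ F evaluates to F.

F


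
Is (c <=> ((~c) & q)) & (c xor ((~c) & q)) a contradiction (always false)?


Truth table over {c, q}:
c | q | φ
---------
False | False | False
True | False | False
False | True | False
True | True | False
Every row is false.

Yes, it is a contradiction.


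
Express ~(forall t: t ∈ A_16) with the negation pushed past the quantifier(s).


¬(forall x: φ) = exists x: ¬φ, and ¬(exists x: φ) = forall x: ¬φ.
Apply to the universal statement.

exists t: ~(t ∈ A_16)


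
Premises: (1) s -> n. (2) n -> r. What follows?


Hypothetical syllogism: from (P → Q) and (Q → R), infer (P → R).
Chain the two implications through the shared middle term 'n'.

s -> r


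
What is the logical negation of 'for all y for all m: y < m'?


Negation flips each quantifier (∀↔∃) and negates the inner predicate.
¬(for all y for all m: φ) = there exists y there exists m: ¬φ.

there exists y there exists m: NOT(y < m)


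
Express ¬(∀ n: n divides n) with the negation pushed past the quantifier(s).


¬(∀ x: φ) = ∃ x: ¬φ, and ¬(∃ x: φ) = ∀ x: ¬φ.
Apply to the universal statement.

∃ n: ¬(n divides n)


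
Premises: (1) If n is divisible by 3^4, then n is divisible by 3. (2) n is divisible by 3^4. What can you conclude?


Modus ponens: from (P → Q) and P, infer Q.
P = 'n is divisible by 3^4' is asserted, and P → Q holds, so Q follows.

n is divisible by 3.


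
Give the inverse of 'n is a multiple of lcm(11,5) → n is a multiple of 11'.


The inverse of (P → Q) is (¬P → ¬Q). It is equivalent to the converse, not to the original.
Here P = 'n is a multiple of lcm(11,5)' and Q = 'n is a multiple of 11'.

If not (n is a multiple of lcm(11,5)), then not (n is a multiple of 11).


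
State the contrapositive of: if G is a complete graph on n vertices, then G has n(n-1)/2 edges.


The contrapositive of (P → Q) is (¬Q → ¬P); it is logically equivalent to the original.
Here P = 'G is a complete graph on n vertices' and Q = 'G has n(n-1)/2 edges'.

If not (G has n(n-1)/2 edges), then not (G is a complete graph on n vertices).


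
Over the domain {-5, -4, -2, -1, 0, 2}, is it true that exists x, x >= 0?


Evaluate the predicate on each element: -5:False, -4:False, -2:False, -1:False, 0:True, 2:True.
Witness x = 0 satisfies the predicate.

True


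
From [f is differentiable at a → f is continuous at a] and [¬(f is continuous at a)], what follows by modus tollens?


Modus tollens: from (P → Q) and ¬Q, infer ¬P.
Q = 'f is continuous at a' is denied; since P → Q, P must also fail.

Not (f is differentiable at a).


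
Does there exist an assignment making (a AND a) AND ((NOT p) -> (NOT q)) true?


Search for a satisfying assignment over {a, p, q}.
Try a=T, p=F, q=F: the formula evaluates to T.
A satisfying assignment exists.

Satisfiable.


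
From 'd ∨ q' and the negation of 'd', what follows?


Disjunctive syllogism: from (P ∨ Q) and ¬P, infer Q.
One disjunct, 'd', is ruled out; the other must hold.

q


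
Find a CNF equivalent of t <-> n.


Step 1: Rewrite t ↔ n as (t → n) ∧ (n → t).
Step 2: Rewrite each implication as a disjunction.

((NOT t) OR n) AND ((NOT n) OR t)


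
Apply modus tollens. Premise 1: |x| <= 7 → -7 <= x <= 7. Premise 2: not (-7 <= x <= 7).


Modus tollens: from (P → Q) and ¬Q, infer ¬P.
Q = '-7 <= x <= 7' is denied; since P → Q, P must also fail.

Not (|x| <= 7).


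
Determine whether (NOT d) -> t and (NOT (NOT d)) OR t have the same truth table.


Compare truth tables:
d | t | φ | ψ
-------------
F | F | F | F
T | F | T | T
F | T | T | T
T | T | T | T
The columns φ and ψ agree on every row.

Yes, they are logically equivalent.


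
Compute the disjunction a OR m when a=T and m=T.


Disjunction is false only when both operands are false.
Substitute: a=T, m=T.
T OR T evaluates to T.

T


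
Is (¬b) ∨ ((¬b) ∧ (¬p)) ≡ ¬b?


Compare truth tables:
b | p | φ | ψ
-------------
F | F | T | T
T | F | F | F
F | T | T | T
T | T | F | F
The columns φ and ψ agree on every row.

Yes, they are logically equivalent.


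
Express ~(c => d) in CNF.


Step 1: Rewrite c → d as ¬c ∨ d.
Step 2: Negate: ¬(¬c ∨ d) = c ∧ ¬d (De Morgan + double negation).

c & (~d)


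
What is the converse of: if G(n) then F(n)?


The converse of (P → Q) is (Q → P). It is not in general equivalent to the original.
Here P = 'G(n)' and Q = 'F(n)'.

If F(n), then G(n).


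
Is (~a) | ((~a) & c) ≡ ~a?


Compare truth tables:
a | c | φ | ψ
-------------
False | False | True | True
True | False | False | False
False | True | True | True
True | True | False | False
The columns φ and ψ agree on every row.

Yes, they are logically equivalent.


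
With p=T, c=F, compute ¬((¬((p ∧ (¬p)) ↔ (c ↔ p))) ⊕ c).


Substitute p=T, c=F:
¬p = F
p ∧ (¬p) = T ∧ F = F
c ↔ p = F ↔ T = F
(p ∧ (¬p)) ↔ (c ↔ p) = F ↔ F = T
¬((p ∧ (¬p)) ↔ (c ↔ p)) = F
(¬((p ∧ (¬p)) ↔ (c ↔ p))) ⊕ c = F ⊕ F = F
¬((¬((p ∧ (¬p)) ↔ (c ↔ p))) ⊕ c) = T

T


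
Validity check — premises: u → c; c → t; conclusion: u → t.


This matches the form of hypothetical syllogism: the conclusion follows in every model of the premises.

Valid.


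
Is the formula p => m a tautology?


Build the truth table over {m, p}:
m | p | φ
---------
False | False | True
True | False | True
False | True | False
True | True | True
Counterexample at row 3: with m=False, p=True, the formula is False.

No, it is not a tautology.


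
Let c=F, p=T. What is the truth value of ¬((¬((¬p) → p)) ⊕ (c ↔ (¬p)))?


Substitute c=F, p=T:
¬p = F
(¬p) → p = F → T = T
¬((¬p) → p) = F
¬p = F
c ↔ (¬p) = F ↔ F = T
(¬((¬p) → p)) ⊕ (c ↔ (¬p)) = F ⊕ T = T
¬((¬((¬p) → p)) ⊕ (c ↔ (¬p))) = F

F


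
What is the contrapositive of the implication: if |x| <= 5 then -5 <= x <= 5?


The contrapositive of (P → Q) is (¬Q → ¬P); it is logically equivalent to the original.
Here P = '|x| <= 5' and Q = '-5 <= x <= 5'.

If not (-5 <= x <= 5), then not (|x| <= 5).


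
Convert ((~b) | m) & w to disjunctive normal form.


Step 1: Distribute ∧ over ∨: ((¬b) ∨ m) ∧ w = ((¬b) ∧ w) ∨ (m ∧ w).

((~b) & w) | (m & w)


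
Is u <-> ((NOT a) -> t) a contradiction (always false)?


Truth table over {a, t, u}:
a | t | u | φ
-------------
F | F | F | T
T | F | F | F
F | T | F | F
T | T | F | F
F | F | T | F
T | F | T | T
F | T | T | T
T | T | T | T
Satisfying assignment at row 1: a=F, t=F, u=F gives T.

No, it is not a contradiction.


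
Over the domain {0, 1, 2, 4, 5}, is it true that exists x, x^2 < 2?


Evaluate the predicate on each element: 0:True, 1:True, 2:False, 4:False, 5:False.
Witness x = 0 satisfies the predicate.

True


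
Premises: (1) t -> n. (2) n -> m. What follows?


Hypothetical syllogism: from (P → Q) and (Q → R), infer (P → R).
Chain the two implications through the shared middle term 'n'.

t -> m


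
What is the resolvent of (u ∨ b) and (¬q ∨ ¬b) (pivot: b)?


The clauses contain complementary literals b and ¬b.
Resolution eliminates this pair and disjoins the remaining literals (merging duplicates).

(u ∨ ¬q)


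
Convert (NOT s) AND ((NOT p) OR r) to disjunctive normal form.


Step 1: Distribute ∧ over ∨: (¬s) ∧ ((¬p) ∨ r) = ((¬s) ∧ (¬p)) ∨ ((¬s) ∧ r).

((NOT s) AND (NOT p)) OR ((NOT s) AND r)


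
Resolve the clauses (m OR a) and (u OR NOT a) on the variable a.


The clauses contain complementary literals a and NOTa.
Resolution eliminates this pair and disjoins the remaining literals (merging duplicates).

(m OR u)


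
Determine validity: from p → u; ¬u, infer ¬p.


This matches the form of modus tollens: the conclusion follows in every model of the premises.

Valid.


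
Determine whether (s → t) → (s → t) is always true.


Build the truth table over {s, t}:
s | t | φ
---------
F | F | T
T | F | T
F | T | T
T | T | T
Every row evaluates to true.

Yes, it is a tautology.


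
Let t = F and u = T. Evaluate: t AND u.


Conjunction is true only when both operands are true.
Substitute: t=F, u=T.
F AND T evaluates to F.

F


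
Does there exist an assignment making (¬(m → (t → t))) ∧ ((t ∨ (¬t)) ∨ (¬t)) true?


Check all 4 assignments over {m, t}:
m | t | φ
---------
F | F | F
T | F | F
F | T | F
T | T | F
No assignment makes the formula true.

Unsatisfiable.


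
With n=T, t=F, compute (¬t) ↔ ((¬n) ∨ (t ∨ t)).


Substitute n=T, t=F:
¬t = T
¬n = F
t ∨ t = F ∨ F = F
(¬n) ∨ (t ∨ t) = F ∨ F = F
(¬t) ↔ ((¬n) ∨ (t ∨ t)) = T ↔ F = F

F


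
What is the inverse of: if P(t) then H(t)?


The inverse of (P → Q) is (¬P → ¬Q). It is equivalent to the converse, not to the original.
Here P = 'P(t)' and Q = 'H(t)'.

If not (P(t)), then not (H(t)).


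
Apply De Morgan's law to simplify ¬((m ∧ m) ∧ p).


De Morgan: the negation of a conjunction is the disjunction of the negations.
Distribute ¬ across ∧, flipping it to ∨, and negate each literal.

((¬m) ∨ (¬m)) ∨ (¬p)


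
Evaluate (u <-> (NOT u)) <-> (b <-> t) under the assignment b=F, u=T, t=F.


Substitute b=F, u=T, t=F:
NOT u = F
u <-> (NOT u) = T <-> F = F
b <-> t = F <-> F = T
(u <-> (NOT u)) <-> (b <-> t) = F <-> T = F

F


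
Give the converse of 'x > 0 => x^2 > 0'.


The converse of (P → Q) is (Q → P). It is not in general equivalent to the original.
Here P = 'x > 0' and Q = 'x^2 > 0'.

If x^2 > 0, then x > 0.


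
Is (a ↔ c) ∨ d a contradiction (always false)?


Truth table over {a, c, d}:
a | c | d | φ
-------------
F | F | F | T
T | F | F | F
F | T | F | F
T | T | F | T
F | F | T | T
T | F | T | T
F | T | T | T
T | T | T | T
Satisfying assignment at row 1: a=F, c=F, d=F gives T.

No, it is not a contradiction.


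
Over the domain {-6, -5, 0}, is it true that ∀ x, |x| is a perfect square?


Evaluate the predicate on each element: -6:F, -5:F, 0:T.
Counterexample x = -6 fails the predicate.

F


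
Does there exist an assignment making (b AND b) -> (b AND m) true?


Search for a satisfying assignment over {b, m}.
Try b=F, m=F: the formula evaluates to T.
A satisfying assignment exists.

Satisfiable.


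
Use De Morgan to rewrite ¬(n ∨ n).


De Morgan: the negation of a disjunction is the conjunction of the negations.
Distribute ¬ across ∨, flipping it to ∧, and negate each literal.

(¬n) ∧ (¬n)


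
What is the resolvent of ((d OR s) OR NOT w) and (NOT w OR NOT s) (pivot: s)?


The clauses contain complementary literals s and NOTs.
Resolution eliminates this pair and disjoins the remaining literals (merging duplicates).

(NOT w OR d)


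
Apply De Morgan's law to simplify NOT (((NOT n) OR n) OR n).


De Morgan: the negation of a disjunction is the conjunction of the negations.
Distribute NOT across OR, flipping it to AND, and negate each literal.

(n AND (NOT n)) AND (NOT n)


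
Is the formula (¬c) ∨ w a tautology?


Build the truth table over {c, w}:
c | w | φ
---------
F | F | T
T | F | F
F | T | T
T | T | T
Counterexample at row 2: with c=T, w=F, the formula is F.

No, it is not a tautology.


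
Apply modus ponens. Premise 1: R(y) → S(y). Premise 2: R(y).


Modus ponens: from (P → Q) and P, infer Q.
P = 'R(y)' is asserted, and P → Q holds, so Q follows.

S(y).


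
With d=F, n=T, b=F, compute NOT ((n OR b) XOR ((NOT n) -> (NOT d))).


Substitute d=F, n=T, b=F:
n OR b = T OR F = T
NOT n = F
NOT d = T
(NOT n) -> (NOT d) = F -> T = T
(n OR b) XOR ((NOT n) -> (NOT d)) = T XOR T = F
NOT ((n OR b) XOR ((NOT n) -> (NOT d))) = T

T


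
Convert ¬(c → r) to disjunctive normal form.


Step 1: Rewrite implication then negate: ¬(¬c ∨ r) = c ∧ ¬r.

c ∧ (¬r)


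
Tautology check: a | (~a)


Build the truth table over {a}:
a | φ
-----
False | True
True | True
Every row evaluates to true.

Yes, it is a tautology.


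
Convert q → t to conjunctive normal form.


Step 1: Rewrite q → t as ¬q ∨ t.

(¬q) ∨ t


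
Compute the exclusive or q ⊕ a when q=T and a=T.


Exclusive or is true when exactly one operand is true.
Substitute: q=T, a=T.
T ⊕ T evaluates to F.

F


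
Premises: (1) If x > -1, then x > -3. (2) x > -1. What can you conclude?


Modus ponens: from (P → Q) and P, infer Q.
P = 'x > -1' is asserted, and P → Q holds, so Q follows.

x > -3.


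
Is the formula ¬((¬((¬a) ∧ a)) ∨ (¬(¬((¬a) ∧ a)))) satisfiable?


Check all 2 assignments over {a}:
a | φ
-----
F | F
T | F
No assignment makes the formula true.

Unsatisfiable.


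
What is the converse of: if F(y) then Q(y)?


The converse of (P → Q) is (Q → P). It is not in general equivalent to the original.
Here P = 'F(y)' and Q = 'Q(y)'.

If Q(y), then F(y).


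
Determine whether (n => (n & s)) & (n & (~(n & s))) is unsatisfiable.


Truth table over {n, s}:
n | s | φ
---------
False | False | False
True | False | False
False | True | False
True | True | False
Every row is false.

Yes, it is a contradiction.


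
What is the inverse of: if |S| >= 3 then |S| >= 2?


The inverse of (P → Q) is (¬P → ¬Q). It is equivalent to the converse, not to the original.
Here P = '|S| >= 3' and Q = '|S| >= 2'.

If not (|S| >= 3), then not (|S| >= 2).


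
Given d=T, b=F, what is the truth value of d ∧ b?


Conjunction is true only when both operands are true.
Substitute: d=T, b=F.
T ∧ F evaluates to F.

F


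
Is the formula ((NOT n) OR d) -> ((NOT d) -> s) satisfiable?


Search for a satisfying assignment over {d, n, s}.
Try d=T, n=F, s=F: the formula evaluates to T.
A satisfying assignment exists.

Satisfiable.


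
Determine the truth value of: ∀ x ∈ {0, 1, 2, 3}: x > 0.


Evaluate the predicate on each element: 0:F, 1:T, 2:T, 3:T.
Counterexample x = 0 fails the predicate.

F


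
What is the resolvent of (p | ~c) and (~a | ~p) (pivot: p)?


The clauses contain complementary literals p and ~p.
Resolution eliminates this pair and disjoins the remaining literals (merging duplicates).

(~c | ~a)


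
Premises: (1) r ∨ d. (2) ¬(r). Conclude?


Disjunctive syllogism: from (P ∨ Q) and ¬P, infer Q.
One disjunct, 'r', is ruled out; the other must hold.

d


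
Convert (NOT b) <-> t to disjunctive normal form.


Step 1: (¬b) ↔ t is true exactly when both agree: ((¬b) ∧ t) ∨ (¬(¬b) ∧ ¬t).
Step 2: Eliminate any double negations (¬¬X = X).

((NOT b) AND t) OR (b AND (NOT t))


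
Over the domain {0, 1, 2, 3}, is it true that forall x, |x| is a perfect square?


Evaluate the predicate on each element: 0:True, 1:True, 2:False, 3:False.
Counterexample x = 2 fails the predicate.

False


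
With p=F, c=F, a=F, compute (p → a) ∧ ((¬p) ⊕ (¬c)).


Substitute p=F, c=F, a=F:
p → a = F → F = T
¬p = T
¬c = T
(¬p) ⊕ (¬c) = T ⊕ T = F
(p → a) ∧ ((¬p) ⊕ (¬c)) = T ∧ F = F

F


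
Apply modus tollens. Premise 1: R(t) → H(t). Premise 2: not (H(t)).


Modus tollens: from (P → Q) and ¬Q, infer ¬P.
Q = 'H(t)' is denied; since P → Q, P must also fail.

Not (R(t)).


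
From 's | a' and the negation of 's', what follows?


Disjunctive syllogism: from (P ∨ Q) and ¬P, infer Q.
One disjunct, 's', is ruled out; the other must hold.

a


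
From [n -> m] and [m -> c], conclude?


Hypothetical syllogism: from (P → Q) and (Q → R), infer (P → R).
Chain the two implications through the shared middle term 'm'.

n -> c


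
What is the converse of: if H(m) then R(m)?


The converse of (P → Q) is (Q → P). It is not in general equivalent to the original.
Here P = 'H(m)' and Q = 'R(m)'.

If R(m), then H(m).


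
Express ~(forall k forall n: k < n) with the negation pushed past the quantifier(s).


Negation flips each quantifier (∀↔∃) and negates the inner predicate.
¬(forall k forall n: φ) = exists k exists n: ¬φ.

exists k exists n: ~(k < n)


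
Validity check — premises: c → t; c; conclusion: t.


This matches the form of modus ponens: the conclusion follows in every model of the premises.

Valid.


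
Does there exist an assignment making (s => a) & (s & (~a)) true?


Check all 4 assignments over {a, s}:
a | s | φ
---------
False | False | False
True | False | False
False | True | False
True | True | False
No assignment makes the formula true.

Unsatisfiable.


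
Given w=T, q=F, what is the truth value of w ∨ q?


Disjunction is false only when both operands are false.
Substitute: w=T, q=F.
T ∨ F evaluates to T.

T


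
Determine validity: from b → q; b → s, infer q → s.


This is (no valid rule). There exist truth assignments where the premises are all true but the conclusion is false.

Invalid.


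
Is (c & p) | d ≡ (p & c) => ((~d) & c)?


Compare truth tables:
c | d | p | φ | ψ
-----------------
False | False | False | False | True
True | False | False | False | True
False | True | False | True | True
True | True | False | True | True
False | False | True | False | True
True | False | True | True | True
False | True | True | True | True
True | True | True | True | False
They differ at row 1 (c=False, d=False, p=False): φ=False but ψ=True.

No, they are not logically equivalent.


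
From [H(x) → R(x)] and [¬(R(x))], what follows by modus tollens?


Modus tollens: from (P → Q) and ¬Q, infer ¬P.
Q = 'R(x)' is denied; since P → Q, P must also fail.

Not (H(x)).


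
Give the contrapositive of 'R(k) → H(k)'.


The contrapositive of (P → Q) is (¬Q → ¬P); it is logically equivalent to the original.
Here P = 'R(k)' and Q = 'H(k)'.

If not (H(k)), then not (R(k)).


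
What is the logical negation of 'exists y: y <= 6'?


¬(forall x: φ) = exists x: ¬φ, and ¬(exists x: φ) = forall x: ¬φ.
Apply to the existential statement.

forall y: ~(y <= 6)


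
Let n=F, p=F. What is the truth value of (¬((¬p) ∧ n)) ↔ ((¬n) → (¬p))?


Substitute n=F, p=F:
¬p = T
(¬p) ∧ n = T ∧ F = F
¬((¬p) ∧ n) = T
¬n = T
¬p = T
(¬n) → (¬p) = T → T = T
(¬((¬p) ∧ n)) ↔ ((¬n) → (¬p)) = T ↔ T = T

T


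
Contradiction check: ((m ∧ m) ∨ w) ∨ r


Truth table over {m, r, w}:
m | r | w | φ
-------------
F | F | F | F
T | F | F | T
F | T | F | T
T | T | F | T
F | F | T | T
T | F | T | T
F | T | T | T
T | T | T | T
Satisfying assignment at row 2: m=T, r=F, w=F gives T.

No, it is not a contradiction.


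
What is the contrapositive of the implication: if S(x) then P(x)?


The contrapositive of (P → Q) is (¬Q → ¬P); it is logically equivalent to the original.
Here P = 'S(x)' and Q = 'P(x)'.

If not (P(x)), then not (S(x)).


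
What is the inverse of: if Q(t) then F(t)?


The inverse of (P → Q) is (¬P → ¬Q). It is equivalent to the converse, not to the original.
Here P = 'Q(t)' and Q = 'F(t)'.

If not (Q(t)), then not (F(t)).


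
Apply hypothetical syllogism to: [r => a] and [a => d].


Hypothetical syllogism: from (P → Q) and (Q → R), infer (P → R).
Chain the two implications through the shared middle term 'a'.

r => d


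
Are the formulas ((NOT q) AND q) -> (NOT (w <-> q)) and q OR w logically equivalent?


Compare truth tables:
q | w | φ | ψ
-------------
F | F | T | F
T | F | T | T
F | T | T | T
T | T | T | T
They differ at row 1 (q=F, w=F): φ=T but ψ=F.

No, they are not logically equivalent.


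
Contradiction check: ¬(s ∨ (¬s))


Truth table over {s}:
s | φ
-----
F | F
T | F
Every row is false.

Yes, it is a contradiction.


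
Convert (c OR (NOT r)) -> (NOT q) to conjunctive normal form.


Step 1: Rewrite as ¬(c ∨ (¬r)) ∨ (¬q) = (¬c ∧ ¬(¬r)) ∨ (¬q).
Step 2: Distribute ∨ over ∧.
Step 3: Eliminate any double negations (¬¬X = X).

((NOT c) OR (NOT q)) AND (r OR (NOT q))


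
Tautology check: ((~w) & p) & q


Build the truth table over {p, q, w}:
p | q | w | φ
-------------
False | False | False | False
True | False | False | False
False | True | False | False
True | True | False | True
False | False | True | False
True | False | True | False
False | True | True | False
True | True | True | False
Counterexample at row 1: with p=False, q=False, w=False, the formula is False.

No, it is not a tautology.
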